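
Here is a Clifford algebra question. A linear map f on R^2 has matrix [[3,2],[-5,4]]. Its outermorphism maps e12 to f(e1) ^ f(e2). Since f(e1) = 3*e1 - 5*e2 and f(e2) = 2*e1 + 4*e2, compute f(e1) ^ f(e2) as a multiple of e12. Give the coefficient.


The outermorphism of a linear map f sends e1^e2 to f(e1)^f(e2).
f(e1) = 3*e1 - 5*e2
f(e2) = 2*e1 + 4*e2
f(e1) ^ f(e2) = (3*e1 - 5*e2) ^ (2*e1 + 4*e2)
= 3*4*e12 + (-5)*2*e21
= (12 - (-10))*e12
= 22*e12
Coefficient = 22


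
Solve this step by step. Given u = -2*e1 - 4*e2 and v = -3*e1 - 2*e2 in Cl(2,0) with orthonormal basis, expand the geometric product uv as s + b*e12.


Expand: (-2*e1 - 4*e2)(-3*e1 - 2*e2)
= (-2)*(-3)*e1e1 + (-2)*(-2)*e1e2 + (-4)*(-3)*e2e1 + (-4)*(-2)*e2e2
Using e1^2 = e2^2 = 1, e2e1 = -e1e2:
Scalar part s = (-2)*(-3) + (-4)*(-2) = 6 + 8 = 14
Bivector part b = (-2)*(-2) - (-4)*(-3) = 4 - 12 = -8
uv = 14 - 8*e12


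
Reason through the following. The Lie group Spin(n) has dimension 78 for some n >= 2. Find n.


dim Spin(n) = dim so(n) = n(n-1)/2.
Solve n(n-1)/2 = 78, i.e. n^2 - n - 156 = 0.
Discriminant = 1 + 8*78 = 625
n = (1 + sqrt(625))/2 = (1 + 25)/2 = 13


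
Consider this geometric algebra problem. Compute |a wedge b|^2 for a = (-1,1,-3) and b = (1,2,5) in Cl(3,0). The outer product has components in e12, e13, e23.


a wedge b = (a1*b2 - a2*b1)*e12 + (a1*b3 - a3*b1)*e13 + (a2*b3 - a3*b2)*e23
e12 coeff: (-1)*2 - 1*1 = -2 - 1 = -3
e13 coeff: (-1)*5 - (-3)*1 = -5 - (-3) = -2
e23 coeff: 1*5 - (-3)*2 = 5 - (-6) = 11
|a wedge b|^2 = (-3)^2 + (-2)^2 + 11^2
= 9 + 4 + 121
= 134


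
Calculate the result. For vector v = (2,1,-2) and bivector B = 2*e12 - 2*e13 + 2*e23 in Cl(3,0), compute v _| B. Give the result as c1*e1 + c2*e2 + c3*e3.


Left contraction v _| B = <vB>_1 (grade-1 part of the geometric product vB).
Using e1_|e12 = e2, e2_|e12 = -e1, e1_|e13 = e3, e3_|e13 = -e1, e2_|e23 = e3, e3_|e23 = -e2:
e1 coeff: -v2*b12 - v3*b13 = -(1)*(2) - (-2)*(-2) = -6
e2 coeff: v1*b12 - v3*b23 = (2)*(2) - (-2)*(2) = 8
e3 coeff: v1*b13 + v2*b23 = (2)*(-2) + (1)*(2) = -2
v _| B = -6*e1 + 8*e2 - 2*e3


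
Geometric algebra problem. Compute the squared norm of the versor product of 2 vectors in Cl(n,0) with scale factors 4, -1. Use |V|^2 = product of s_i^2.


Each vector v_i has |v_i|^2 = s_i^2
Squared scales: 4^2 = 16, (-1)^2 = 1
|V|^2 = 16 * 1
= 16


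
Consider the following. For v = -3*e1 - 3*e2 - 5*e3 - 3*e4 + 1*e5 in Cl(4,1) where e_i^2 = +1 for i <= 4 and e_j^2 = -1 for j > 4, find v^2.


v^2 = sum of c_i^2 * e_i^2
Positive signature terms (e_i^2 = +1): (-3)^2 + (-3)^2 + (-5)^2 + (-3)^2 = 52
Negative signature terms (e_j^2 = -1): 1^2 = 1
v^2 = 52 - 1 = 51


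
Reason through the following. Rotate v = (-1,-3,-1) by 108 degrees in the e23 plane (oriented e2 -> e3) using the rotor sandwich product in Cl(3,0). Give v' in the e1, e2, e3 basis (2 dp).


Rotor R = cos(54deg) - sin(54deg)*e23
Rotation angle theta = 2 * 54 = 108 degrees in the e23 plane (e2 -> e3).
The component perpendicular to the plane (e1) is invariant: v'_1 = v1 = -1.00
cos(108deg) = -0.3090, sin(108deg) = 0.9511
v'_2 = v2*cos(theta) - v3*sin(theta) = -3*(-0.3090) - (-1)*0.9511 = 1.88
v'_3 = v2*sin(theta) + v3*cos(theta) = -3*0.9511 + (-1)*(-0.3090) = -2.54
v' = -1.00*e1 + 1.88*e2 - 2.54*e3


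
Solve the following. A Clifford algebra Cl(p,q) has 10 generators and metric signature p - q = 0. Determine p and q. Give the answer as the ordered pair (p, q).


We need p + q = 10 and p - q = 0.
Adding: 2p = 10 + 0 = 10, so p = 5.
Then q = 10 - 5 = 5.
(p, q) = (5, 5)


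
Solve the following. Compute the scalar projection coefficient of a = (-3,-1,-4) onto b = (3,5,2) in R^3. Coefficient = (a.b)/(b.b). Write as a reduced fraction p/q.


Projection coefficient = (a . b) / (b . b)
a . b = (-3)*3 + (-1)*5 + (-4)*2
= -9 + (-5) + (-8) = -22
b . b = 3^2 + 5^2 + 2^2
= 9 + 25 + 4 = 38
Coefficient = -22/38
In lowest terms: -11/19


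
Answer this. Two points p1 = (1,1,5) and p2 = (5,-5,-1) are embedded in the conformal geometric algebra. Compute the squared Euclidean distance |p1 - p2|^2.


p1 - p2 = (-4, 6, 6)
|p1 - p2|^2 = (-4)^2 + 6^2 + 6^2
= 16 + 36 + 36
= 88


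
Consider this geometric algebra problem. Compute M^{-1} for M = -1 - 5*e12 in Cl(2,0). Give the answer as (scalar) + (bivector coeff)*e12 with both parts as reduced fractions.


M = -1 - 5*e12, where e12^2 = -1.
Since M commutes with its reverse ~M = a - b*e12, M * ~M = a^2 - b^2*e12^2 = a^2 + b^2.
So M^{-1} = ~M / (a^2 + b^2) = (a - b*e12)/(a^2 + b^2).
a^2 + b^2 = 1 + 25 = 26
Scalar part = -1/26 = -1/26
Bivector coeff = 5/26 = 5/26
M^{-1} = -1/26 + 5/26*e12


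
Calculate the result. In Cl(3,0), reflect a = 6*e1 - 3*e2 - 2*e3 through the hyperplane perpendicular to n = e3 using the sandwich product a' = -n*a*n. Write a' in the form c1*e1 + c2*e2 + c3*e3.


Reflection formula: a' = -n*a*n, with n = e3 (unit vector, n^2 = 1).
For reflection through hyperplane perp to e3:
The component along e3 flips sign, others stay.
a = (6, -3, -2)
a' = (6, -3, 2)
a' = 6*e1 - 3*e2 + 2*e3


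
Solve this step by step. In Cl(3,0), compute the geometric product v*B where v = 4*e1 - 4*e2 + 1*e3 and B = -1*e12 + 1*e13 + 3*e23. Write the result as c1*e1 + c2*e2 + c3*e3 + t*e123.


vB has grade-1 (vector) and grade-3 (trivector) parts: vB = (v _| B) + (v ^ B).
Vector part <vB>_1:
  e1: -v2*b12 - v3*b13 = -(-4)*(-1) - (1)*(1) = -5
  e2: v1*b12 - v3*b23 = (4)*(-1) - (1)*(3) = -7
  e3: v1*b13 + v2*b23 = (4)*(1) + (-4)*(3) = -8
Trivector part <vB>_3:
  e123: v1*b23 - v2*b13 + v3*b12 = (4)*(3) - (-4)*(1) + (1)*(-1) = 15
vB = -5*e1 - 7*e2 - 8*e3 + 15*e123


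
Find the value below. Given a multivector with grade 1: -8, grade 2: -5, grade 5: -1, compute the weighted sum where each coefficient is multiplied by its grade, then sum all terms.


Grade-weighted sum = sum of grade_k * coefficient_k
1*(-8) = -8
2*(-5) = -10
5*(-1) = -5
Total = -8 + (-10) + (-5) = -23


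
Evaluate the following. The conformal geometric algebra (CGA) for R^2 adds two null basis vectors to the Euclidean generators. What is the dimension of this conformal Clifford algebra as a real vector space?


The conformal model of R^2 uses Cl(3,1): the 2 Euclidean generators plus two extra orthogonal generators e+ (e+^2 = +1) and e- (e-^2 = -1), from which the null vectors e0, einf are built.
Number of generators m = 2 + 2 = 4.
dim Cl(p,q) = 2^m = 2^4 = 16


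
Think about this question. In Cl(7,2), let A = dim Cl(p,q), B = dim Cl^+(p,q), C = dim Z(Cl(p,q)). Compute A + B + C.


n = 7 + 2 = 9
Total dim = 2^9 = 512
Even subalgebra dim = 2^8 = 256
n is odd, so center dim = 2
Sum = 512 + 256 + 2 = 770


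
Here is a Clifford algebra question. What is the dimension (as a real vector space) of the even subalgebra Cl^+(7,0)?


Even subalgebra dimension = 2^(n-1)
n = 7 + 0 = 7
2^(7 - 1) = 2^6 = 64
Verification: sum of C(7,k) for even k = 1 + 21 + 35 + 7 = 64
Result = 64


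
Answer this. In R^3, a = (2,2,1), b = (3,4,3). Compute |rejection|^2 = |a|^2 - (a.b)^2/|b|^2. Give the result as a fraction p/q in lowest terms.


|a|^2 = 2^2 + 2^2 + 1^2 = 9
|b|^2 = 3^2 + 4^2 + 3^2 = 34
a . b = 2*3 + 2*4 + 1*3 = 17
(a.b)^2 = 17^2 = 289
|rej|^2 = 9 - 289/34
= (306 - 289)/34
= 17/34
In lowest terms: 1/2


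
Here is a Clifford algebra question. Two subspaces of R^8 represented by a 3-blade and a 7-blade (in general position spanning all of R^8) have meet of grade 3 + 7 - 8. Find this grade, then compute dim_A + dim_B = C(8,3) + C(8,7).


Meet grade = grade(A) + grade(B) - n
= 3 + 7 - 8 = 2
C(8,3) = 56
C(8,7) = 8
dim_A + dim_B = 56 + 8 = 64


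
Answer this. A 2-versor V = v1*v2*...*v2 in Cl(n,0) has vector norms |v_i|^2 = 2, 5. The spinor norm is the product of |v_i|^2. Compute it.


Spinor norm N(V) = |v1|^2 * |v2|^2 * ... * |v2|^2
= 2 * 5
Running product: 2, 10
N(V) = 10


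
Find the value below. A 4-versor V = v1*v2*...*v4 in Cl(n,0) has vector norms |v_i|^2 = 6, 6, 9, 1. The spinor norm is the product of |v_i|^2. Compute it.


Spinor norm N(V) = |v1|^2 * |v2|^2 * ... * |v4|^2
= 6 * 6 * 9 * 1
Running product: 6, 36, 324, 324
N(V) = 324


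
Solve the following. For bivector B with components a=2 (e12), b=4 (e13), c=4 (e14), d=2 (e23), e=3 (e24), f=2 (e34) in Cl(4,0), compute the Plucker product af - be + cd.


Plucker relation: af - be + cd
a*f = 2*2 = 4
b*e = 4*3 = 12
c*d = 4*2 = 8
af - be + cd = 4 - 12 + 8
= 0


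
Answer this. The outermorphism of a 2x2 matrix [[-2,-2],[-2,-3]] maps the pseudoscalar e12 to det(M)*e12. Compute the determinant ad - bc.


The outermorphism of a linear map f sends e1^e2 to f(e1)^f(e2).
f(e1) = -2*e1 - 2*e2
f(e2) = -2*e1 - 3*e2
f(e1) ^ f(e2) = (-2*e1 - 2*e2) ^ (-2*e1 - 3*e2)
= (-2)*(-3)*e12 + (-2)*(-2)*e21
= (6 - 4)*e12
= 2*e12
Coefficient = 2


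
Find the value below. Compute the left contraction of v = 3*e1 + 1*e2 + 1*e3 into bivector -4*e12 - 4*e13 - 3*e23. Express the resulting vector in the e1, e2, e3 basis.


Left contraction v _| B = <vB>_1 (grade-1 part of the geometric product vB).
Using e1_|e12 = e2, e2_|e12 = -e1, e1_|e13 = e3, e3_|e13 = -e1, e2_|e23 = e3, e3_|e23 = -e2:
e1 coeff: -v2*b12 - v3*b13 = -(1)*(-4) - (1)*(-4) = 8
e2 coeff: v1*b12 - v3*b23 = (3)*(-4) - (1)*(-3) = -9
e3 coeff: v1*b13 + v2*b23 = (3)*(-4) + (1)*(-3) = -15
v _| B = 8*e1 - 9*e2 - 15*e3


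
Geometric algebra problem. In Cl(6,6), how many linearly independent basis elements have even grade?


Even subalgebra dimension = 2^(n-1)
n = 6 + 6 = 12
2^(12 - 1) = 2^11 = 2048
Verification: sum of C(12,k) for even k = 1 + 66 + 495 + 924 + 495 + 66 + 1 = 2048
Result = 2048


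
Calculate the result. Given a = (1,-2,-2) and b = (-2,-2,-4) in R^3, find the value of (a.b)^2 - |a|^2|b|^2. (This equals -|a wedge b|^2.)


a . b = 1*(-2) + (-2)*(-2) + (-2)*(-4)
= -2 + 4 + 8 = 10
|a|^2 = 1^2 + (-2)^2 + (-2)^2 = 9
|b|^2 = (-2)^2 + (-2)^2 + (-4)^2 = 24
(a.b)^2 = 10^2 = 100
|a|^2 * |b|^2 = 9 * 24 = 216
Result = 100 - 216 = -116


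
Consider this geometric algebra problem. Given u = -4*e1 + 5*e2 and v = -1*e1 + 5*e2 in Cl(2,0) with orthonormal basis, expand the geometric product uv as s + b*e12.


Expand: (-4*e1 + 5*e2)(-1*e1 + 5*e2)
= (-4)*(-1)*e1e1 + (-4)*5*e1e2 + 5*(-1)*e2e1 + 5*5*e2e2
Using e1^2 = e2^2 = 1, e2e1 = -e1e2:
Scalar part s = (-4)*(-1) + 5*5 = 4 + 25 = 29
Bivector part b = (-4)*5 - 5*(-1) = -20 - (-5) = -15
uv = 29 - 15*e12


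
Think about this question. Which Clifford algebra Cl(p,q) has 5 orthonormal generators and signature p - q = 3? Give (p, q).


We need p + q = 5 and p - q = 3.
Adding: 2p = 5 + 3 = 8, so p = 4.
Then q = 5 - 4 = 1.
(p, q) = (4, 1)


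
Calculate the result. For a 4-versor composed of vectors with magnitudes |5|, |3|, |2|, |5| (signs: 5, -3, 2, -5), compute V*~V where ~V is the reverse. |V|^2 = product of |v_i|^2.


Each vector v_i has |v_i|^2 = s_i^2
Squared scales: 5^2 = 25, (-3)^2 = 9, 2^2 = 4, (-5)^2 = 25
|V|^2 = 25 * 9 * 4 * 25
= 22500


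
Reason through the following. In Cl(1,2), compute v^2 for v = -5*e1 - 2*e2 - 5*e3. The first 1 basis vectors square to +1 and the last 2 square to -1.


v^2 = sum of c_i^2 * e_i^2
Positive signature terms (e_i^2 = +1): (-5)^2 = 25
Negative signature terms (e_j^2 = -1): (-2)^2 + (-5)^2 = 29
v^2 = 25 - 29 = -4


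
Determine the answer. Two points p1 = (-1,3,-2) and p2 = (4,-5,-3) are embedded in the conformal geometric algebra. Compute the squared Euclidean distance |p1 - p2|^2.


p1 - p2 = (-5, 8, 1)
|p1 - p2|^2 = (-5)^2 + 8^2 + 1^2
= 25 + 64 + 1
= 90


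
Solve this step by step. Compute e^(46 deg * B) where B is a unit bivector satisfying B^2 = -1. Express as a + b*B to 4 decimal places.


For a unit bivector B with B^2 = -1, the exponential series gives
e^(theta*B) = cos(theta) + sin(theta)*B (the GA analogue of Euler's formula).
theta = 46 degrees = 0.802851 rad
cos(46 deg) = 0.6947
sin(46 deg) = 0.7193
exp(theta*B) = 0.6947 + 0.7193*B


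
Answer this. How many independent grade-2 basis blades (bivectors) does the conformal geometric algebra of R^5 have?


The conformal model of R^5 uses Cl(6,1) with m = 5 + 2 = 7 generators.
Number of grade-2 blades = C(m, 2) = C(7, 2)
= 7*6/2 = 21


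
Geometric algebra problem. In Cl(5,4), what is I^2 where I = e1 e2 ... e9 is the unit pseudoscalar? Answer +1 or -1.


The pseudoscalar I = e1...e_n (product of all n generators) of Cl(p,q) satisfies I^2 = (-1)^(q + n(n-1)/2).
p = 5, q = 4, n = p + q = 9
n(n-1)/2 = 9 * 8 / 2 = 36
Exponent = q + n(n-1)/2 = 4 + 36 = 40
I^2 = (-1)^40 = +1


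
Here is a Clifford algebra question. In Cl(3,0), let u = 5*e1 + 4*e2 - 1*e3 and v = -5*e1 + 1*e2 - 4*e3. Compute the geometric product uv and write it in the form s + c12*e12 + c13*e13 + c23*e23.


In Cl(3,0): e_i^2 = 1, e_ie_j = -e_je_i for i != j.
Scalar part = u . v = 5*(-5) + 4*1 + (-1)*(-4)
= -25 + 4 + 4 = -17
e12 coeff = 5*1 - 4*(-5) = 5 - (-20) = 25
e13 coeff = 5*(-4) - (-1)*(-5) = -20 - 5 = -25
e23 coeff = 4*(-4) - (-1)*1 = -16 - (-1) = -15
uv = -17 + 25*e12 - 25*e13 - 15*e23


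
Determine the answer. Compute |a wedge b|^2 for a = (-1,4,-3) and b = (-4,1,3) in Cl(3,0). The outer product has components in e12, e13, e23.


a wedge b = (a1*b2 - a2*b1)*e12 + (a1*b3 - a3*b1)*e13 + (a2*b3 - a3*b2)*e23
e12 coeff: (-1)*1 - 4*(-4) = -1 - (-16) = 15
e13 coeff: (-1)*3 - (-3)*(-4) = -3 - 12 = -15
e23 coeff: 4*3 - (-3)*1 = 12 - (-3) = 15
|a wedge b|^2 = 15^2 + (-15)^2 + 15^2
= 225 + 225 + 225
= 675


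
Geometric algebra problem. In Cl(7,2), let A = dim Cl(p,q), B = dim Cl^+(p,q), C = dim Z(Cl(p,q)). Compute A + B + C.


n = 7 + 2 = 9
Total dim = 2^9 = 512
Even subalgebra dim = 2^8 = 256
n is odd, so center dim = 2
Sum = 512 + 256 + 2 = 770


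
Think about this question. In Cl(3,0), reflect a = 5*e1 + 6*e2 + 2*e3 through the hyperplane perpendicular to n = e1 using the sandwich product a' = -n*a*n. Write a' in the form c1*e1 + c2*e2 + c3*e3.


Reflection formula: a' = -n*a*n, with n = e1 (unit vector, n^2 = 1).
For reflection through hyperplane perp to e1:
The component along e1 flips sign, others stay.
a = (5, 6, 2)
a' = (-5, 6, 2)
a' = -5*e1 + 6*e2 + 2*e3


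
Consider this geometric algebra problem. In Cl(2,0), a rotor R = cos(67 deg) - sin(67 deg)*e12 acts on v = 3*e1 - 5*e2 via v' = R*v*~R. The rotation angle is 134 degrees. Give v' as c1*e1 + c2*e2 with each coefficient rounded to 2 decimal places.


Rotor R = cos(67deg) - sin(67deg)*e12
Rotation angle theta = 2 * 67 = 134 degrees
v' = R*v*~R rotates v by theta.
cos(134deg) = -0.6947, sin(134deg) = 0.7193
v'_1 = 3*cos(134deg) - (-5)*sin(134deg)
= 3*(-0.6947) - (-5)*0.7193
= 1.51
v'_2 = 3*sin(134deg) + (-5)*cos(134deg)
= 3*0.7193 + (-5)*(-0.6947)
= 5.63
v' = 1.51*e1 + 5.63*e2


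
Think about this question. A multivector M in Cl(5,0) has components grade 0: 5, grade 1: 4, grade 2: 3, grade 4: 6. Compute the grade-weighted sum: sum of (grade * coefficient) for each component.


Grade-weighted sum = sum of grade_k * coefficient_k
0*5 = 0
1*4 = 4
2*3 = 6
4*6 = 24
Total = 0 + 4 + 6 + 24 = 34


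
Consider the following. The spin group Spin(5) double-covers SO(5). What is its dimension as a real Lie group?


Spin(n) double-covers SO(n); both have Lie algebra so(n) of dimension n(n-1)/2.
n = 5
n(n-1) = 5 * 4 = 20
dim Spin(5) = 20/2 = 10


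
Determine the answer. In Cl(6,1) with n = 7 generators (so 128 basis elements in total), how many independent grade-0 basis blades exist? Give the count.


Number of grade-k basis blades in Cl(p,q) with n = p + q is C(n, k).
n = 6 + 1 = 7
C(7, 0) = 7! / (0! * 7!)
= 5040 / (1 * 5040)
= 1


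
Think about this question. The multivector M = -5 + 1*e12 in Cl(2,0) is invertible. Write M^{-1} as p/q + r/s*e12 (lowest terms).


M = -5 + 1*e12, where e12^2 = -1.
Since M commutes with its reverse ~M = a - b*e12, M * ~M = a^2 - b^2*e12^2 = a^2 + b^2.
So M^{-1} = ~M / (a^2 + b^2) = (a - b*e12)/(a^2 + b^2).
a^2 + b^2 = 25 + 1 = 26
Scalar part = -5/26 = -5/26
Bivector coeff = -1/26 = -1/26
M^{-1} = -5/26 - 1/26*e12


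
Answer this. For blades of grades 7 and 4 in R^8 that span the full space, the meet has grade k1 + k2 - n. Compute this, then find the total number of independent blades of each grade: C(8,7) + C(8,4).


Meet grade = grade(A) + grade(B) - n
= 7 + 4 - 8 = 3
C(8,7) = 8
C(8,4) = 70
dim_A + dim_B = 8 + 70 = 78


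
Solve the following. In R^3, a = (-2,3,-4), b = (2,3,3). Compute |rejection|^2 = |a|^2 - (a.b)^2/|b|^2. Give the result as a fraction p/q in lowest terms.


|a|^2 = (-2)^2 + 3^2 + (-4)^2 = 29
|b|^2 = 2^2 + 3^2 + 3^2 = 22
a . b = (-2)*2 + 3*3 + (-4)*3 = -7
(a.b)^2 = (-7)^2 = 49
|rej|^2 = 29 - 49/22
= (638 - 49)/22
= 589/22
In lowest terms: 589/22


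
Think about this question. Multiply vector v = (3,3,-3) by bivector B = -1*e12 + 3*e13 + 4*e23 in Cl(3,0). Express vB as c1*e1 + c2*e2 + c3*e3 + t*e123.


vB has grade-1 (vector) and grade-3 (trivector) parts: vB = (v _| B) + (v ^ B).
Vector part <vB>_1:
  e1: -v2*b12 - v3*b13 = -(3)*(-1) - (-3)*(3) = 12
  e2: v1*b12 - v3*b23 = (3)*(-1) - (-3)*(4) = 9
  e3: v1*b13 + v2*b23 = (3)*(3) + (3)*(4) = 21
Trivector part <vB>_3:
  e123: v1*b23 - v2*b13 + v3*b12 = (3)*(4) - (3)*(3) + (-3)*(-1) = 6
vB = 12*e1 + 9*e2 + 21*e3 + 6*e123


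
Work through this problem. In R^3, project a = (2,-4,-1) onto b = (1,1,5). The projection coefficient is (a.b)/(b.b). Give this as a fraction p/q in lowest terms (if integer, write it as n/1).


Projection coefficient = (a . b) / (b . b)
a . b = 2*1 + (-4)*1 + (-1)*5
= 2 + (-4) + (-5) = -7
b . b = 1^2 + 1^2 + 5^2
= 1 + 1 + 25 = 27
Coefficient = -7/27
In lowest terms: -7/27


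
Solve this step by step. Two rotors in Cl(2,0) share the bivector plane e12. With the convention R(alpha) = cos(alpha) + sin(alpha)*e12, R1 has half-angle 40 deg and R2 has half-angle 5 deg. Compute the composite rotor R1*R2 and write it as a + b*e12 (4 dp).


Same-plane rotors commute and their half-angles add:
R1*R2 = cos(a1 + a2) + sin(a1 + a2)*e12.
a1 + a2 = 40 + 5 = 45 deg
cos(45 deg) = 0.7071
sin(45 deg) = 0.7071
R1*R2 = 0.7071 + 0.7071*e12


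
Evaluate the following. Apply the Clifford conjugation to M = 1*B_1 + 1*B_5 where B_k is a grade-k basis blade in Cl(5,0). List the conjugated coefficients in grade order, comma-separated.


Clifford conjugate sign for grade k: (-1)^(k(k+1)/2)
Grade 1: (-1)^(1*2/2) = (-1)^1 = -1, coeff 1 -> -1
Grade 5: (-1)^(5*6/2) = (-1)^15 = -1, coeff 1 -> -1
Conjugated coefficients: -1, -1


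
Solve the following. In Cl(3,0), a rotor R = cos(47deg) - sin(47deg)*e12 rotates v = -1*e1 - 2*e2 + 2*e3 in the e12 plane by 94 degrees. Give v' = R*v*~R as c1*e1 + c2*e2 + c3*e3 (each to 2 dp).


Rotor R = cos(47deg) - sin(47deg)*e12
Rotation angle theta = 2 * 47 = 94 degrees in the e12 plane (e1 -> e2).
The component perpendicular to the plane (e3) is invariant: v'_3 = v3 = 2.00
cos(94deg) = -0.0698, sin(94deg) = 0.9976
v'_1 = v1*cos(theta) - v2*sin(theta) = -1*(-0.0698) - (-2)*0.9976 = 2.06
v'_2 = v1*sin(theta) + v2*cos(theta) = -1*0.9976 + (-2)*(-0.0698) = -0.86
v' = 2.06*e1 - 0.86*e2 + 2.00*e3


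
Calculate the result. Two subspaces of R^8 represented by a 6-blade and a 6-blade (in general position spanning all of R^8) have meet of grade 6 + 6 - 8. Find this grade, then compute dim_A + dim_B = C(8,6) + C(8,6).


Meet grade = grade(A) + grade(B) - n
= 6 + 6 - 8 = 4
C(8,6) = 28
C(8,6) = 28
dim_A + dim_B = 28 + 28 = 56


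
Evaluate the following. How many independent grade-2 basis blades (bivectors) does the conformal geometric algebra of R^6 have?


The conformal model of R^6 uses Cl(7,1) with m = 6 + 2 = 8 generators.
Number of grade-2 blades = C(m, 2) = C(8, 2)
= 8*7/2 = 28


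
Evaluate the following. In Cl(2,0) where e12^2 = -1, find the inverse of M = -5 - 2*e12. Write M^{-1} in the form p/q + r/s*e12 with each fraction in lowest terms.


M = -5 - 2*e12, where e12^2 = -1.
Since M commutes with its reverse ~M = a - b*e12, M * ~M = a^2 - b^2*e12^2 = a^2 + b^2.
So M^{-1} = ~M / (a^2 + b^2) = (a - b*e12)/(a^2 + b^2).
a^2 + b^2 = 25 + 4 = 29
Scalar part = -5/29 = -5/29
Bivector coeff = 2/29 = 2/29
M^{-1} = -5/29 + 2/29*e12


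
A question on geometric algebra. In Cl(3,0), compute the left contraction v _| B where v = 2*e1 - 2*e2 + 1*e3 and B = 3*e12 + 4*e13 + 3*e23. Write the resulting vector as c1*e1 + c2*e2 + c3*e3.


Left contraction v _| B = <vB>_1 (grade-1 part of the geometric product vB).
Using e1_|e12 = e2, e2_|e12 = -e1, e1_|e13 = e3, e3_|e13 = -e1, e2_|e23 = e3, e3_|e23 = -e2:
e1 coeff: -v2*b12 - v3*b13 = -(-2)*(3) - (1)*(4) = 2
e2 coeff: v1*b12 - v3*b23 = (2)*(3) - (1)*(3) = 3
e3 coeff: v1*b13 + v2*b23 = (2)*(4) + (-2)*(3) = 2
v _| B = 2*e1 + 3*e2 + 2*e3


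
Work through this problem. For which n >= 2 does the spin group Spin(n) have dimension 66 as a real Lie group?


dim Spin(n) = dim so(n) = n(n-1)/2.
Solve n(n-1)/2 = 66, i.e. n^2 - n - 132 = 0.
Discriminant = 1 + 8*66 = 529
n = (1 + sqrt(529))/2 = (1 + 23)/2 = 12


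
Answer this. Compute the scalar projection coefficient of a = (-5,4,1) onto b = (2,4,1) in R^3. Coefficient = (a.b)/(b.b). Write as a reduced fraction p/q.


Projection coefficient = (a . b) / (b . b)
a . b = (-5)*2 + 4*4 + 1*1
= -10 + 16 + 1 = 7
b . b = 2^2 + 4^2 + 1^2
= 4 + 16 + 1 = 21
Coefficient = 7/21
In lowest terms: 1/3


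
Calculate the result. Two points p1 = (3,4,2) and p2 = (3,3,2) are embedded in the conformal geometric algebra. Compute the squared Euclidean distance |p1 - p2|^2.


p1 - p2 = (0, 1, 0)
|p1 - p2|^2 = 0^2 + 1^2 + 0^2
= 0 + 1 + 0
= 1


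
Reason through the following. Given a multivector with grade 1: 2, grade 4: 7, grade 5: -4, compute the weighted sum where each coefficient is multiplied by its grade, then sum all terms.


Grade-weighted sum = sum of grade_k * coefficient_k
1*2 = 2
4*7 = 28
5*(-4) = -20
Total = 2 + 28 + (-20) = 10


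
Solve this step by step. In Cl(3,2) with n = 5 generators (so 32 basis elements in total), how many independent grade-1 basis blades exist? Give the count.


Number of grade-k basis blades in Cl(p,q) with n = p + q is C(n, k).
n = 3 + 2 = 5
C(5, 1) = 5! / (1! * 4!)
= 120 / (1 * 24)
= 5


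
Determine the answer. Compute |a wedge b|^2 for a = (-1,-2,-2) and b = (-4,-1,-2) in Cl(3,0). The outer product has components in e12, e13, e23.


a wedge b = (a1*b2 - a2*b1)*e12 + (a1*b3 - a3*b1)*e13 + (a2*b3 - a3*b2)*e23
e12 coeff: (-1)*(-1) - (-2)*(-4) = 1 - 8 = -7
e13 coeff: (-1)*(-2) - (-2)*(-4) = 2 - 8 = -6
e23 coeff: (-2)*(-2) - (-2)*(-1) = 4 - 2 = 2
|a wedge b|^2 = (-7)^2 + (-6)^2 + 2^2
= 49 + 36 + 4
= 89


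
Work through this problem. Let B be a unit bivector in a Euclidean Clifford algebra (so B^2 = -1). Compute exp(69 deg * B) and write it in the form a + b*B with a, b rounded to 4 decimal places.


For a unit bivector B with B^2 = -1, the exponential series gives
e^(theta*B) = cos(theta) + sin(theta)*B (the GA analogue of Euler's formula).
theta = 69 degrees = 1.204277 rad
cos(69 deg) = 0.3584
sin(69 deg) = 0.9336
exp(theta*B) = 0.3584 + 0.9336*B


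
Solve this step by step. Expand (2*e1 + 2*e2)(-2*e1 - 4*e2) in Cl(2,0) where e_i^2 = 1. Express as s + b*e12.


Expand: (2*e1 + 2*e2)(-2*e1 - 4*e2)
= 2*(-2)*e1e1 + 2*(-4)*e1e2 + 2*(-2)*e2e1 + 2*(-4)*e2e2
Using e1^2 = e2^2 = 1, e2e1 = -e1e2:
Scalar part s = 2*(-2) + 2*(-4) = -4 + (-8) = -12
Bivector part b = 2*(-4) - 2*(-2) = -8 - (-4) = -4
uv = -12 - 4*e12


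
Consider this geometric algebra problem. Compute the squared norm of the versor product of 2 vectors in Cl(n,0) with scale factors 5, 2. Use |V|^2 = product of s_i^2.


Each vector v_i has |v_i|^2 = s_i^2
Squared scales: 5^2 = 25, 2^2 = 4
|V|^2 = 25 * 4
= 100


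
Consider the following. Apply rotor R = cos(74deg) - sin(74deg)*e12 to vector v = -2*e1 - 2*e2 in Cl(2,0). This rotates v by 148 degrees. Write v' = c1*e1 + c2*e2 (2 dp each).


Rotor R = cos(74deg) - sin(74deg)*e12
Rotation angle theta = 2 * 74 = 148 degrees
v' = R*v*~R rotates v by theta.
cos(148deg) = -0.8480, sin(148deg) = 0.5299
v'_1 = -2*cos(148deg) - (-2)*sin(148deg)
= -2*(-0.8480) - (-2)*0.5299
= 2.76
v'_2 = -2*sin(148deg) + (-2)*cos(148deg)
= -2*0.5299 + (-2)*(-0.8480)
= 0.64
v' = 2.76*e1 + 0.64*e2


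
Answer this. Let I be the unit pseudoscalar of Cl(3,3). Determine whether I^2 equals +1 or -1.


The pseudoscalar I = e1...e_n (product of all n generators) of Cl(p,q) satisfies I^2 = (-1)^(q + n(n-1)/2).
p = 3, q = 3, n = p + q = 6
n(n-1)/2 = 6 * 5 / 2 = 15
Exponent = q + n(n-1)/2 = 3 + 15 = 18
I^2 = (-1)^18 = +1


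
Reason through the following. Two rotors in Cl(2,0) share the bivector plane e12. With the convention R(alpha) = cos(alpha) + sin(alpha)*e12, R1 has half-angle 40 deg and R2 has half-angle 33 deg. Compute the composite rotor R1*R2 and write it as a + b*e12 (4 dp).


Same-plane rotors commute and their half-angles add:
R1*R2 = cos(a1 + a2) + sin(a1 + a2)*e12.
a1 + a2 = 40 + 33 = 73 deg
cos(73 deg) = 0.2924
sin(73 deg) = 0.9563
R1*R2 = 0.2924 + 0.9563*e12


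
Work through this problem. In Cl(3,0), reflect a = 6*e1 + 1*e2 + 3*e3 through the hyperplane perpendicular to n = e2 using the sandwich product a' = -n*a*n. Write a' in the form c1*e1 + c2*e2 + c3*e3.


Reflection formula: a' = -n*a*n, with n = e2 (unit vector, n^2 = 1).
For reflection through hyperplane perp to e2:
The component along e2 flips sign, others stay.
a = (6, 1, 3)
a' = (6, -1, 3)
a' = 6*e1 - 1*e2 + 3*e3


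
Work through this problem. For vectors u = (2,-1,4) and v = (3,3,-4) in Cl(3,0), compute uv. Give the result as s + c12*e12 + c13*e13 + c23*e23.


In Cl(3,0): e_i^2 = 1, e_ie_j = -e_je_i for i != j.
Scalar part = u . v = 2*3 + (-1)*3 + 4*(-4)
= 6 + (-3) + (-16) = -13
e12 coeff = 2*3 - (-1)*3 = 6 - (-3) = 9
e13 coeff = 2*(-4) - 4*3 = -8 - 12 = -20
e23 coeff = (-1)*(-4) - 4*3 = 4 - 12 = -8
uv = -13 + 9*e12 - 20*e13 - 8*e23


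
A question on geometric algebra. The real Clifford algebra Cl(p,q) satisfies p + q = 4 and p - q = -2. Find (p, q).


We need p + q = 4 and p - q = -2.
Adding: 2p = 4 + (-2) = 2, so p = 1.
Then q = 4 - 1 = 3.
(p, q) = (1, 3)


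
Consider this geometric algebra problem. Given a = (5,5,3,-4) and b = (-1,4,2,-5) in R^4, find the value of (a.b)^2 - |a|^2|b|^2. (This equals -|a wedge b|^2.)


a . b = 5*(-1) + 5*4 + 3*2 + (-4)*(-5)
= -5 + 20 + 6 + 20 = 41
|a|^2 = 5^2 + 5^2 + 3^2 + (-4)^2 = 75
|b|^2 = (-1)^2 + 4^2 + 2^2 + (-5)^2 = 46
(a.b)^2 = 41^2 = 1681
|a|^2 * |b|^2 = 75 * 46 = 3450
Result = 1681 - 3450 = -1769


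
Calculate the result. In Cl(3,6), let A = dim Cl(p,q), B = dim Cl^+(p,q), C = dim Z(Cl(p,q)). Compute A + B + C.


n = 3 + 6 = 9
Total dim = 2^9 = 512
Even subalgebra dim = 2^8 = 256
n is odd, so center dim = 2
Sum = 512 + 256 + 2 = 770


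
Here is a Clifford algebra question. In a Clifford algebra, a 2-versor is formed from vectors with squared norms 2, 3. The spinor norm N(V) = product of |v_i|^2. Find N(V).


Spinor norm N(V) = |v1|^2 * |v2|^2 * ... * |v2|^2
= 2 * 3
Running product: 2, 6
N(V) = 6


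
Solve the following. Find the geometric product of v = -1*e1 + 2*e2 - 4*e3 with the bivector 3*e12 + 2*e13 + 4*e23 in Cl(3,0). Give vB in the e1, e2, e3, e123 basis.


vB has grade-1 (vector) and grade-3 (trivector) parts: vB = (v _| B) + (v ^ B).
Vector part <vB>_1:
  e1: -v2*b12 - v3*b13 = -(2)*(3) - (-4)*(2) = 2
  e2: v1*b12 - v3*b23 = (-1)*(3) - (-4)*(4) = 13
  e3: v1*b13 + v2*b23 = (-1)*(2) + (2)*(4) = 6
Trivector part <vB>_3:
  e123: v1*b23 - v2*b13 + v3*b12 = (-1)*(4) - (2)*(2) + (-4)*(3) = -20
vB = 2*e1 + 13*e2 + 6*e3 - 20*e123


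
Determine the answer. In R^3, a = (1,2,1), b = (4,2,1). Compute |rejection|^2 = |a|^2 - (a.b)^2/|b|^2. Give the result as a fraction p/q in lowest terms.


|a|^2 = 1^2 + 2^2 + 1^2 = 6
|b|^2 = 4^2 + 2^2 + 1^2 = 21
a . b = 1*4 + 2*2 + 1*1 = 9
(a.b)^2 = 9^2 = 81
|rej|^2 = 6 - 81/21
= (126 - 81)/21
= 45/21
In lowest terms: 15/7


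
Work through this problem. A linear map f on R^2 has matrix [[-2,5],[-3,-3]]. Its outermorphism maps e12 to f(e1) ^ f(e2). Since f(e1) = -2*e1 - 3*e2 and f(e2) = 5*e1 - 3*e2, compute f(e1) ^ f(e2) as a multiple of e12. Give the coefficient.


The outermorphism of a linear map f sends e1^e2 to f(e1)^f(e2).
f(e1) = -2*e1 - 3*e2
f(e2) = 5*e1 - 3*e2
f(e1) ^ f(e2) = (-2*e1 - 3*e2) ^ (5*e1 - 3*e2)
= (-2)*(-3)*e12 + (-3)*5*e21
= (6 - (-15))*e12
= 21*e12
Coefficient = 21


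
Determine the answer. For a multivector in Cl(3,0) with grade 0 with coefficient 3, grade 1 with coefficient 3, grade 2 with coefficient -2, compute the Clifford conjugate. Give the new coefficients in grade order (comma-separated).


Clifford conjugate sign for grade k: (-1)^(k(k+1)/2)
Grade 0: (-1)^(0*1/2) = (-1)^0 = 1, coeff 3 -> 3
Grade 1: (-1)^(1*2/2) = (-1)^1 = -1, coeff 3 -> -3
Grade 2: (-1)^(2*3/2) = (-1)^3 = -1, coeff -2 -> 2
Conjugated coefficients: 3, -3, 2


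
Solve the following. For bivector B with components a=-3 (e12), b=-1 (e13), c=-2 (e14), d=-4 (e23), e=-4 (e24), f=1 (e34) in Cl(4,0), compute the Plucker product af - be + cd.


Plucker relation: af - be + cd
a*f = (-3)*1 = -3
b*e = (-1)*(-4) = 4
c*d = (-2)*(-4) = 8
af - be + cd = -3 - 4 + 8
= 1


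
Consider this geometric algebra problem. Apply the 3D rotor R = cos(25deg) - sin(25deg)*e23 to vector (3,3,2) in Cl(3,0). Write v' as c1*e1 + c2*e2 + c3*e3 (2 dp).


Rotor R = cos(25deg) - sin(25deg)*e23
Rotation angle theta = 2 * 25 = 50 degrees in the e23 plane (e2 -> e3).
The component perpendicular to the plane (e1) is invariant: v'_1 = v1 = 3.00
cos(50deg) = 0.6428, sin(50deg) = 0.7660
v'_2 = v2*cos(theta) - v3*sin(theta) = 3*0.6428 - 2*0.7660 = 0.40
v'_3 = v2*sin(theta) + v3*cos(theta) = 3*0.7660 + 2*0.6428 = 3.58
v' = 3.00*e1 + 0.40*e2 + 3.58*e3


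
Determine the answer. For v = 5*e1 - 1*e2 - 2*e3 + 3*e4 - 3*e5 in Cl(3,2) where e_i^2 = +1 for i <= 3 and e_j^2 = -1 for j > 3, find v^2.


v^2 = sum of c_i^2 * e_i^2
Positive signature terms (e_i^2 = +1): 5^2 + (-1)^2 + (-2)^2 = 30
Negative signature terms (e_j^2 = -1): 3^2 + (-3)^2 = 18
v^2 = 30 - 18 = 12


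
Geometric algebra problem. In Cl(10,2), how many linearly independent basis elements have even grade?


Even subalgebra dimension = 2^(n-1)
n = 10 + 2 = 12
2^(12 - 1) = 2^11 = 2048
Verification: sum of C(12,k) for even k = 1 + 66 + 495 + 924 + 495 + 66 + 1 = 2048
Result = 2048


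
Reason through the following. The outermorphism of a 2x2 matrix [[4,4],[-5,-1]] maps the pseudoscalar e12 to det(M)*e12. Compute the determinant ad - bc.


The outermorphism of a linear map f sends e1^e2 to f(e1)^f(e2).
f(e1) = 4*e1 - 5*e2
f(e2) = 4*e1 - 1*e2
f(e1) ^ f(e2) = (4*e1 - 5*e2) ^ (4*e1 - 1*e2)
= 4*(-1)*e12 + (-5)*4*e21
= (-4 - (-20))*e12
= 16*e12
Coefficient = 16


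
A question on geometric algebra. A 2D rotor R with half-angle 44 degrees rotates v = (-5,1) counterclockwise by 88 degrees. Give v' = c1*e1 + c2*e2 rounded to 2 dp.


Rotor R = cos(44deg) - sin(44deg)*e12
Rotation angle theta = 2 * 44 = 88 degrees
v' = R*v*~R rotates v by theta.
cos(88deg) = 0.0349, sin(88deg) = 0.9994
v'_1 = -5*cos(88deg) - 1*sin(88deg)
= -5*0.0349 - 1*0.9994
= -1.17
v'_2 = -5*sin(88deg) + 1*cos(88deg)
= -5*0.9994 + 1*0.0349
= -4.96
v' = -1.17*e1 - 4.96*e2


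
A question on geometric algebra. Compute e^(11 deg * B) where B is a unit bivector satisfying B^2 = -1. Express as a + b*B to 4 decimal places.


For a unit bivector B with B^2 = -1, the exponential series gives
e^(theta*B) = cos(theta) + sin(theta)*B (the GA analogue of Euler's formula).
theta = 11 degrees = 0.191986 rad
cos(11 deg) = 0.9816
sin(11 deg) = 0.1908
exp(theta*B) = 0.9816 + 0.1908*B


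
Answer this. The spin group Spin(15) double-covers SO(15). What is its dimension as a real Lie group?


Spin(n) double-covers SO(n); both have Lie algebra so(n) of dimension n(n-1)/2.
n = 15
n(n-1) = 15 * 14 = 210
dim Spin(15) = 210/2 = 105


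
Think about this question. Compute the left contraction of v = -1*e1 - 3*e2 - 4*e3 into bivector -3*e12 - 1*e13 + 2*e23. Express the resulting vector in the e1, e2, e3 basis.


Left contraction v _| B = <vB>_1 (grade-1 part of the geometric product vB).
Using e1_|e12 = e2, e2_|e12 = -e1, e1_|e13 = e3, e3_|e13 = -e1, e2_|e23 = e3, e3_|e23 = -e2:
e1 coeff: -v2*b12 - v3*b13 = -(-3)*(-3) - (-4)*(-1) = -13
e2 coeff: v1*b12 - v3*b23 = (-1)*(-3) - (-4)*(2) = 11
e3 coeff: v1*b13 + v2*b23 = (-1)*(-1) + (-3)*(2) = -5
v _| B = -13*e1 + 11*e2 - 5*e3


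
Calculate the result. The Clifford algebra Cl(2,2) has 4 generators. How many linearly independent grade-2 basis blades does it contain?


Number of grade-k basis blades in Cl(p,q) with n = p + q is C(n, k).
n = 2 + 2 = 4
C(4, 2) = 4! / (2! * 2!)
= 24 / (2 * 2)
= 6


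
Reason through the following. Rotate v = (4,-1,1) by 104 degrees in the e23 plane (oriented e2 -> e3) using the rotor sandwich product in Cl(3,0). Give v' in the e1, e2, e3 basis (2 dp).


Rotor R = cos(52deg) - sin(52deg)*e23
Rotation angle theta = 2 * 52 = 104 degrees in the e23 plane (e2 -> e3).
The component perpendicular to the plane (e1) is invariant: v'_1 = v1 = 4.00
cos(104deg) = -0.2419, sin(104deg) = 0.9703
v'_2 = v2*cos(theta) - v3*sin(theta) = -1*(-0.2419) - 1*0.9703 = -0.73
v'_3 = v2*sin(theta) + v3*cos(theta) = -1*0.9703 + 1*(-0.2419) = -1.21
v' = 4.00*e1 - 0.73*e2 - 1.21*e3


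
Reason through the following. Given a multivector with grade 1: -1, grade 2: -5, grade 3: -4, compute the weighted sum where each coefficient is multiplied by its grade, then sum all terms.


Grade-weighted sum = sum of grade_k * coefficient_k
1*(-1) = -1
2*(-5) = -10
3*(-4) = -12
Total = -1 + (-10) + (-12) = -23


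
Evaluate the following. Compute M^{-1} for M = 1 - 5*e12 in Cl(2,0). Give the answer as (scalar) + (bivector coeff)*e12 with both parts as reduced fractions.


M = 1 - 5*e12, where e12^2 = -1.
Since M commutes with its reverse ~M = a - b*e12, M * ~M = a^2 - b^2*e12^2 = a^2 + b^2.
So M^{-1} = ~M / (a^2 + b^2) = (a - b*e12)/(a^2 + b^2).
a^2 + b^2 = 1 + 25 = 26
Scalar part = 1/26 = 1/26
Bivector coeff = 5/26 = 5/26
M^{-1} = 1/26 + 5/26*e12


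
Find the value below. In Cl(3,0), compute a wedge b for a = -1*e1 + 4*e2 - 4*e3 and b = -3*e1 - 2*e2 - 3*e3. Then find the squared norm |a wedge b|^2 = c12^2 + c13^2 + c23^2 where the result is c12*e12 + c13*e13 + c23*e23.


a wedge b = (a1*b2 - a2*b1)*e12 + (a1*b3 - a3*b1)*e13 + (a2*b3 - a3*b2)*e23
e12 coeff: (-1)*(-2) - 4*(-3) = 2 - (-12) = 14
e13 coeff: (-1)*(-3) - (-4)*(-3) = 3 - 12 = -9
e23 coeff: 4*(-3) - (-4)*(-2) = -12 - 8 = -20
|a wedge b|^2 = 14^2 + (-9)^2 + (-20)^2
= 196 + 81 + 400
= 677


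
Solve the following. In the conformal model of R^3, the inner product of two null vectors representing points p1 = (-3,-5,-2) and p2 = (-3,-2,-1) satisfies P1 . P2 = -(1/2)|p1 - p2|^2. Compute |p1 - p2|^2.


p1 - p2 = (0, -3, -1)
|p1 - p2|^2 = 0^2 + (-3)^2 + (-1)^2
= 0 + 9 + 1
= 10


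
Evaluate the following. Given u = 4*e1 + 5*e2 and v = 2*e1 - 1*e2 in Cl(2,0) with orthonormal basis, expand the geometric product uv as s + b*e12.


Expand: (4*e1 + 5*e2)(2*e1 - 1*e2)
= 4*2*e1e1 + 4*(-1)*e1e2 + 5*2*e2e1 + 5*(-1)*e2e2
Using e1^2 = e2^2 = 1, e2e1 = -e1e2:
Scalar part s = 4*2 + 5*(-1) = 8 + (-5) = 3
Bivector part b = 4*(-1) - 5*2 = -4 - 10 = -14
uv = 3 - 14*e12


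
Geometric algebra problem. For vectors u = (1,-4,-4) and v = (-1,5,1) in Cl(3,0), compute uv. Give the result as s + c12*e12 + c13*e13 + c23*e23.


In Cl(3,0): e_i^2 = 1, e_ie_j = -e_je_i for i != j.
Scalar part = u . v = 1*(-1) + (-4)*5 + (-4)*1
= -1 + (-20) + (-4) = -25
e12 coeff = 1*5 - (-4)*(-1) = 5 - 4 = 1
e13 coeff = 1*1 - (-4)*(-1) = 1 - 4 = -3
e23 coeff = (-4)*1 - (-4)*5 = -4 - (-20) = 16
uv = -25 + 1*e12 - 3*e13 + 16*e23


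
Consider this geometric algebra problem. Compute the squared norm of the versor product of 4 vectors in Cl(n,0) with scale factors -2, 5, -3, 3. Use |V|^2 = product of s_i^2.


Each vector v_i has |v_i|^2 = s_i^2
Squared scales: (-2)^2 = 4, 5^2 = 25, (-3)^2 = 9, 3^2 = 9
|V|^2 = 4 * 25 * 9 * 9
= 8100


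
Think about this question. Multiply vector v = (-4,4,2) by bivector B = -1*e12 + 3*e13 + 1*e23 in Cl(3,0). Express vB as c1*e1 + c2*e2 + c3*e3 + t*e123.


vB has grade-1 (vector) and grade-3 (trivector) parts: vB = (v _| B) + (v ^ B).
Vector part <vB>_1:
  e1: -v2*b12 - v3*b13 = -(4)*(-1) - (2)*(3) = -2
  e2: v1*b12 - v3*b23 = (-4)*(-1) - (2)*(1) = 2
  e3: v1*b13 + v2*b23 = (-4)*(3) + (4)*(1) = -8
Trivector part <vB>_3:
  e123: v1*b23 - v2*b13 + v3*b12 = (-4)*(1) - (4)*(3) + (2)*(-1) = -18
vB = -2*e1 + 2*e2 - 8*e3 - 18*e123


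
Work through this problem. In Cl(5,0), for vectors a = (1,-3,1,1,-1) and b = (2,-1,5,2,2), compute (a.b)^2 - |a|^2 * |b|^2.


a . b = 1*2 + (-3)*(-1) + 1*5 + 1*2 + (-1)*2
= 2 + 3 + 5 + 2 + (-2) = 10
|a|^2 = 1^2 + (-3)^2 + 1^2 + 1^2 + (-1)^2 = 13
|b|^2 = 2^2 + (-1)^2 + 5^2 + 2^2 + 2^2 = 38
(a.b)^2 = 10^2 = 100
|a|^2 * |b|^2 = 13 * 38 = 494
Result = 100 - 494 = -394


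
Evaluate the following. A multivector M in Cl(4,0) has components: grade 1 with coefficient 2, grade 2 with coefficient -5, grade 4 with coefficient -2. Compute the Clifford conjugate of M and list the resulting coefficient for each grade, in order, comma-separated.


Clifford conjugate sign for grade k: (-1)^(k(k+1)/2)
Grade 1: (-1)^(1*2/2) = (-1)^1 = -1, coeff 2 -> -2
Grade 2: (-1)^(2*3/2) = (-1)^3 = -1, coeff -5 -> 5
Grade 4: (-1)^(4*5/2) = (-1)^10 = 1, coeff -2 -> -2
Conjugated coefficients: -2, 5, -2


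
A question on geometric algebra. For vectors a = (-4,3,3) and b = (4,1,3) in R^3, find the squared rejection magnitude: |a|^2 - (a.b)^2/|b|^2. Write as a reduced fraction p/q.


|a|^2 = (-4)^2 + 3^2 + 3^2 = 34
|b|^2 = 4^2 + 1^2 + 3^2 = 26
a . b = (-4)*4 + 3*1 + 3*3 = -4
(a.b)^2 = (-4)^2 = 16
|rej|^2 = 34 - 16/26
= (884 - 16)/26
= 868/26
In lowest terms: 434/13


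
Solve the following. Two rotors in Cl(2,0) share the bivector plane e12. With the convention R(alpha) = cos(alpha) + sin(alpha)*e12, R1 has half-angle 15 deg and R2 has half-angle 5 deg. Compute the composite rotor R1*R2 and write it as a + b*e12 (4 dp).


Same-plane rotors commute and their half-angles add:
R1*R2 = cos(a1 + a2) + sin(a1 + a2)*e12.
a1 + a2 = 15 + 5 = 20 deg
cos(20 deg) = 0.9397
sin(20 deg) = 0.3420
R1*R2 = 0.9397 + 0.3420*e12


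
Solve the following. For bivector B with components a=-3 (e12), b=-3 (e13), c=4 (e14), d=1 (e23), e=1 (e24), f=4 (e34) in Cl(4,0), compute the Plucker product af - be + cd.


Plucker relation: af - be + cd
a*f = (-3)*4 = -12
b*e = (-3)*1 = -3
c*d = 4*1 = 4
af - be + cd = -12 - (-3) + 4
= -5


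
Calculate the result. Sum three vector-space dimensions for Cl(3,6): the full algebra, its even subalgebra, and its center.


n = 3 + 6 = 9
Total dim = 2^9 = 512
Even subalgebra dim = 2^8 = 256
n is odd, so center dim = 2
Sum = 512 + 256 + 2 = 770


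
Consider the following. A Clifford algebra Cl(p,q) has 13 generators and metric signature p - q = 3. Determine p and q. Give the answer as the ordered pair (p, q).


We need p + q = 13 and p - q = 3.
Adding: 2p = 13 + 3 = 16, so p = 8.
Then q = 13 - 8 = 5.
(p, q) = (8, 5)


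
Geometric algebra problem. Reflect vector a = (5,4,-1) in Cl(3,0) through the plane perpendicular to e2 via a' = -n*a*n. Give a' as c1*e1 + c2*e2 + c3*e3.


Reflection formula: a' = -n*a*n, with n = e2 (unit vector, n^2 = 1).
For reflection through hyperplane perp to e2:
The component along e2 flips sign, others stay.
a = (5, 4, -1)
a' = (5, -4, -1)
a' = 5*e1 - 4*e2 - 1*e3


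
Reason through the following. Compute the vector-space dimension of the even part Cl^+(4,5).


Even subalgebra dimension = 2^(n-1)
n = 4 + 5 = 9
2^(9 - 1) = 2^8 = 256
Verification: sum of C(9,k) for even k = 1 + 36 + 126 + 84 + 9 = 256
Result = 256


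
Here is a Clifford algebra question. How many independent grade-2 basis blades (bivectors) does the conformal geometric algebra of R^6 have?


The conformal model of R^6 uses Cl(7,1) with m = 6 + 2 = 8 generators.
Number of grade-2 blades = C(m, 2) = C(8, 2)
= 8*7/2 = 28
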